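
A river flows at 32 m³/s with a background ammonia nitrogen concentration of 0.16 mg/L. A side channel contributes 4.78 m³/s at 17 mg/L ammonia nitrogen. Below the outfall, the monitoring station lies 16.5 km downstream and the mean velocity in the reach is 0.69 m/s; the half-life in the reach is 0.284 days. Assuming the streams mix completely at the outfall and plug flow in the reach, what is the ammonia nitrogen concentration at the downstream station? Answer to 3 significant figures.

Flow-weighted average: C = (32.00·0.1600 + 4.780·17.00) / 36.78 = 86.38/36.78 = 2.349 mg/L.
Travel time t = 16.5·1000 / 0.69 = 23910 s = 6.643 h.
Half-life 0.284 d → k = ln 2 / 0.284 = 2.441 d⁻¹.
After decay, C = 2.349 × e^(−kt) = 2.349 × 0.5089 = 1.195 mg/L.

1.20 mg/L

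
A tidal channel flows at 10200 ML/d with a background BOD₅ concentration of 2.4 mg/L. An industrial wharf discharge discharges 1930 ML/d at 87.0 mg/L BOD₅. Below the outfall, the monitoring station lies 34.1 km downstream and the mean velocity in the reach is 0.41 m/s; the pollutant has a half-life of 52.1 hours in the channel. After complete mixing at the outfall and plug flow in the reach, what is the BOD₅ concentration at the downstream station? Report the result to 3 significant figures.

11.7 mg/L

Mass balance: C = (10200·2.400 + 1930·87.00) / 12130 = 192400/12130 = 15.86 mg/L.
Travel time t = 34.1·1000 / 0.41 = 83170 s = 23.10 h.
Half-life 52.1 h → k = ln 2 / 52.1 = 0.01330 h⁻¹ = 0.3193 d⁻¹.
Applying C = C₀e^(−kt): 15.86 × 0.7354 = 11.66 mg/L.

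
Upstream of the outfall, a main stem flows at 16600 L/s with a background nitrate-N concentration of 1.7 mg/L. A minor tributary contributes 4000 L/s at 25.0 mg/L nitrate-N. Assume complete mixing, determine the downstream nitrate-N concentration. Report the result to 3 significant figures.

After mixing, C = (16600·1.700 + 4000·25.00) / 20600 = 128200/20600 = 6.224 mg/L.

6.22 mg/L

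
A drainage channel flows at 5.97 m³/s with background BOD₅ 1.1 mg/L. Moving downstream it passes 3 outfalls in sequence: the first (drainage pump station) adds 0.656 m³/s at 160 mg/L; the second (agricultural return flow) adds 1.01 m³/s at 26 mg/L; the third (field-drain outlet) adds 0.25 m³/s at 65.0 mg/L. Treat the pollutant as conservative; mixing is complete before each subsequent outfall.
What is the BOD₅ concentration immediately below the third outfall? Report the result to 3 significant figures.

Below outfall 1: Q → 6.626 m³/s, C = (5.970·1.100 + 0.6560·160.0)/6.626 = 16.83 mg/L.
Below outfall 2: Q → 7.636 m³/s, C = (6.626·16.83 + 1.010·26.00)/7.636 = 18.04 mg/L.
Below outfall 3: Q → 7.886 m³/s, C = (7.636·18.04 + 0.2500·65.00)/7.886 = 19.53 mg/L.

19.5 mg/L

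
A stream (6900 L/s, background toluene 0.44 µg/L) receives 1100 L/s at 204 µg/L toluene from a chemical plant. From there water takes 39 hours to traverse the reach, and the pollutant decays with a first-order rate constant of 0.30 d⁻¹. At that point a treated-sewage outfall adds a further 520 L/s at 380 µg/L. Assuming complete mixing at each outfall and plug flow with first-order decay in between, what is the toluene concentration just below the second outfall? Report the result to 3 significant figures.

Mass balance: C = (6900·0.4400 + 1100·204.0) / 8000 = 227400/8000 = 28.43 µg/L; combined flow 8000 L/s.
After decay, C = 28.43 × e^(−kt) = 28.43 × 0.6142 = 17.46 µg/L.
Second outfall: C = (8000·17.46 + 520.0·380.0)/8520 = 39.59 µg/L.

39.6 µg/L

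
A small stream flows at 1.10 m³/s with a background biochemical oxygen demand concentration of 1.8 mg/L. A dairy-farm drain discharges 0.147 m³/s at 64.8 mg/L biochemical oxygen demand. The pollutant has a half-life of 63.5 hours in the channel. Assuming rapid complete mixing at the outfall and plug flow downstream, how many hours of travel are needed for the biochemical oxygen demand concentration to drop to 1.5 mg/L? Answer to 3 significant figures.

Mass balance: C = (1.100·1.800 + 0.1470·64.80) / 1.247 = 11.51/1.247 = 9.227 mg/L.
Half-life 63.5 h → k = ln 2 / 63.5 = 0.01092 h⁻¹ = 0.2620 d⁻¹.
9.227·exp(−k·t) = 1.5 → t = ln(9.227/1.5)/k = 599100 s = 166.4 h.

166 h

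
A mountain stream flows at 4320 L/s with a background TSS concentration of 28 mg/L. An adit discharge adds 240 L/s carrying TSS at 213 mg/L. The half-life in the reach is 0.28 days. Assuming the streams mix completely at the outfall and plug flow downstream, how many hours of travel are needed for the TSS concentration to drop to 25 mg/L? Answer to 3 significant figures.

3.99 h

Flow-weighted average: C = (4320·28.00 + 240.0·213.0) / 4560 = 172100/4560 = 37.74 mg/L.
Half-life 0.28 d → k = ln 2 / 0.28 = 2.476 d⁻¹.
37.74·exp(−k·t) = 25 → t = ln(37.74/25)/k = 14370 s = 3.992 h.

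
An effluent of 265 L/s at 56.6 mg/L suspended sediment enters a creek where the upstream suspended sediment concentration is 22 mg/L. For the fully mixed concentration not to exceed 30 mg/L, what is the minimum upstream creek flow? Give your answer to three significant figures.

881 L/s

Set C_mix = 30: (Q·22.00 + 265.0·56.60) / (Q + 265.0) = 30
→ Q = 265.0·(56.60 − 30)/(30 − 22.00) = 881.1 L/s.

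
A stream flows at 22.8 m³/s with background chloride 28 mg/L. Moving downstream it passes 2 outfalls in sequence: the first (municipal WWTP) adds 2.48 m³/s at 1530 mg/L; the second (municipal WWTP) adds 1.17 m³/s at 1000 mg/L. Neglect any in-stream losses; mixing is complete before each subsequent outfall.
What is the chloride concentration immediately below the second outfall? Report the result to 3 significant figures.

After outfall 1: Q = 22.80 + 2.480 = 25.28 m³/s; C = (22.80·28.00 + 2.480·1530)/25.28 = 175.3 mg/L.
After outfall 2: Q = 25.28 + 1.170 = 26.45 m³/s; C = (25.28·175.3 + 1.170·1000)/26.45 = 211.8 mg/L.

212 mg/L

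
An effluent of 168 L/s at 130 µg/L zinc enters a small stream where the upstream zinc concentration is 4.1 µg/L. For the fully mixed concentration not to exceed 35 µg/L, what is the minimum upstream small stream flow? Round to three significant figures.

Set C_mix = 35: (Q·4.100 + 168.0·130.0) / (Q + 168.0) = 35
→ Q = 168.0·(130.0 − 35)/(35 − 4.100) = 516.5 L/s.

517 L/s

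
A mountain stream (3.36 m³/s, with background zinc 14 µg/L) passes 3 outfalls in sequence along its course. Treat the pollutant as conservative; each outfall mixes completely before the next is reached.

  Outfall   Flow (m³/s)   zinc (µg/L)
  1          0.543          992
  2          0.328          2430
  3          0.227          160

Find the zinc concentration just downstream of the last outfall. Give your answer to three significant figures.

After outfall 1: Q = 3.360 + 0.5430 = 3.903 m³/s; C = (3.360·14.00 + 0.5430·992.0)/3.903 = 150.1 µg/L.
After outfall 2: Q = 3.903 + 0.3280 = 4.231 m³/s; C = (3.903·150.1 + 0.3280·2430)/4.231 = 326.8 µg/L.
After outfall 3: Q = 4.231 + 0.2270 = 4.458 m³/s; C = (4.231·326.8 + 0.2270·160.0)/4.458 = 318.3 µg/L.

318 µg/L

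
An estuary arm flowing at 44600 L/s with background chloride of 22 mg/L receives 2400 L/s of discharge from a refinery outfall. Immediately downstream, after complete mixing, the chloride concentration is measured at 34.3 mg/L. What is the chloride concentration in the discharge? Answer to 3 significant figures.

Mass balance: 44600·22.00 + 2400·Cₑ = 47000·34.30
→ Cₑ = (47000·34.30 − 44600·22.00) / 2400 = 262.9 mg/L.

263 mg/L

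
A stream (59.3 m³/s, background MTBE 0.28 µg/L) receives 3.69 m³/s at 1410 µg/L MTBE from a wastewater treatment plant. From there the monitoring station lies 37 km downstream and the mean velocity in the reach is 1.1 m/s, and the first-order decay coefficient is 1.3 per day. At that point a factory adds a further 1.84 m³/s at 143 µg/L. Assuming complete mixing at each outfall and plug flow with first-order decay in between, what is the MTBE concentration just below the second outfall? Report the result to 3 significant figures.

52.6 µg/L

Mass balance: C = (59.30·0.2800 + 3.690·1410) / 62.99 = 5220/62.99 = 82.86 µg/L; combined flow 62.99 m³/s.
Travel time t = 37·1000 / 1.1 = 33640 s = 9.343 h.
Decay over the reach: 82.86·exp(−kt) = 82.86·0.6028 = 49.95 µg/L.
Second outfall: C = (62.99·49.95 + 1.840·143.0)/64.83 = 52.59 µg/L.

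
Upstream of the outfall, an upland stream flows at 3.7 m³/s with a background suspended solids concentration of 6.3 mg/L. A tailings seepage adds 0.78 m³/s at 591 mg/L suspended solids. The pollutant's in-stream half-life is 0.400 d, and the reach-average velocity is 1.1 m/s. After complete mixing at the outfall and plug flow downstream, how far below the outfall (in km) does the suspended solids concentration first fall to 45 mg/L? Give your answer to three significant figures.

Conservation of mass: C = (3.700·6.300 + 0.7800·591.0) / 4.480 = 484.3/4.480 = 108.1 mg/L.
Half-life 0.400 d → k = ln 2 / 0.400 = 1.733 d⁻¹.
Set 108.1·exp(−k·t) = 45 → t = ln(108.1/45)/k = 43700 s = 12.14 h.
Distance = v·t = 1.1·43700 = 48070 m = 48.07 km.

48.1 km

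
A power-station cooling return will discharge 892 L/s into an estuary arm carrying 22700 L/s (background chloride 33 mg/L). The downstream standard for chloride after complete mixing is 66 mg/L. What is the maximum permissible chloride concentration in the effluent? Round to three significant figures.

At the limit, (Qr·Cr + Qe·Cₑ)/(Qr + Qe) = 66:
Cₑ = (23590·66 − 22700·33.00) / 892.0 = 905.8 mg/L.

906 mg/L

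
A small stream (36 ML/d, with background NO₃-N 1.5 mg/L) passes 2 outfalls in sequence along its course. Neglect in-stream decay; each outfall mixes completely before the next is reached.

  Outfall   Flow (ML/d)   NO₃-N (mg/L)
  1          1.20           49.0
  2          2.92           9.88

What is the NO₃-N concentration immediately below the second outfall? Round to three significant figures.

Below outfall 1: Q → 37.20 ML/d, C = (36.00·1.500 + 1.200·49.00)/37.20 = 3.032 mg/L.
Below outfall 2: Q → 40.12 ML/d, C = (37.20·3.032 + 2.920·9.880)/40.12 = 3.531 mg/L.

3.53 mg/L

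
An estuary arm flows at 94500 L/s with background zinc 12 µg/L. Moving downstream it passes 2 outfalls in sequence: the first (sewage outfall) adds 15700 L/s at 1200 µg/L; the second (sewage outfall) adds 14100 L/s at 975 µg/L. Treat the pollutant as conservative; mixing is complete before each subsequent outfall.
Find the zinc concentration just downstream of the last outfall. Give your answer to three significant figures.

271 µg/L

Below outfall 1: Q → 110200 L/s, C = (94500·12.00 + 15700·1200)/110200 = 181.3 µg/L.
Below outfall 2: Q → 124300 L/s, C = (110200·181.3 + 14100·975.0)/124300 = 271.3 µg/L.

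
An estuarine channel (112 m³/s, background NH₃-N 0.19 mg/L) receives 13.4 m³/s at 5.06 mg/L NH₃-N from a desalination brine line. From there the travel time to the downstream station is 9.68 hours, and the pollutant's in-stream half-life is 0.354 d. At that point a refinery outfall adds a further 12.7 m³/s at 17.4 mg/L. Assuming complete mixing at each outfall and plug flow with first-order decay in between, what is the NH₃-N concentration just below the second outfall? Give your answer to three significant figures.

Mixed concentration C = ΣQC/ΣQ = (112.0·0.1900 + 13.40·5.060) / 125.4 = 89.08/125.4 = 0.7104 mg/L; combined flow 125.4 m³/s.
Half-life 0.354 d → k = ln 2 / 0.354 = 1.958 d⁻¹.
Decay over the reach: 0.7104·exp(−kt) = 0.7104·0.4540 = 0.3225 mg/L.
Second outfall: C = (125.4·0.3225 + 12.70·17.40)/138.1 = 1.893 mg/L.

1.89 mg/L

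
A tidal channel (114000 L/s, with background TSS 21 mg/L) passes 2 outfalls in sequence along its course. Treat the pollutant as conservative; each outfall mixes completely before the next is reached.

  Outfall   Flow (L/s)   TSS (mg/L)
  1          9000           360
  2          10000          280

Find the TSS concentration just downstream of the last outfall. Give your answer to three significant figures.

Below outfall 1: Q → 123000 L/s, C = (114000·21.00 + 9000·360.0)/123000 = 45.80 mg/L.
Below outfall 2: Q → 133000 L/s, C = (123000·45.80 + 10000·280.0)/133000 = 63.41 mg/L.

63.4 mg/L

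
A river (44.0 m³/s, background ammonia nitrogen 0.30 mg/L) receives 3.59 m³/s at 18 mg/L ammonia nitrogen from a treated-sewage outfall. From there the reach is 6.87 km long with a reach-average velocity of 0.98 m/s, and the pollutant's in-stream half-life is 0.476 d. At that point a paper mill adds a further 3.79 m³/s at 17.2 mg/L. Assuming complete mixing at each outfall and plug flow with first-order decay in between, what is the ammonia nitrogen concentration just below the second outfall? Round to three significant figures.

2.61 mg/L

Mixed concentration C = ΣQC/ΣQ = (44.00·0.3000 + 3.590·18.00) / 47.59 = 77.82/47.59 = 1.635 mg/L; combined flow 47.59 m³/s.
Travel time t = 6.87·1000 / 0.98 = 7010 s = 1.947 h.
Half-life 0.476 d → k = ln 2 / 0.476 = 1.456 d⁻¹.
After decay, C = 1.635 × e^(−kt) = 1.635 × 0.8886 = 1.453 mg/L.
At the second outfall, C = (47.59·1.453 + 3.790·17.20) / (47.59 + 3.790) = 2.615 mg/L.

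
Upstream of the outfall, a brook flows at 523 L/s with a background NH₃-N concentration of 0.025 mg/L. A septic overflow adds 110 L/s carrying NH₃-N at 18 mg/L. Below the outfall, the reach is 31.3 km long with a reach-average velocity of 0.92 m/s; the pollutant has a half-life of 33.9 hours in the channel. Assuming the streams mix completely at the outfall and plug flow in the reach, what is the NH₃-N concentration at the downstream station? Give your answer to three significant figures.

2.60 mg/L

Conservation of mass: C = (523.0·0.02500 + 110.0·18.00) / 633.0 = 1993/633.0 = 3.149 mg/L.
Travel time t = 31.3·1000 / 0.92 = 34020 s = 9.450 h.
Half-life 33.9 h → k = ln 2 / 33.9 = 0.02045 h⁻¹ = 0.4907 d⁻¹.
Decay over the reach: 3.149·exp(−kt) = 3.149·0.8243 = 2.595 mg/L.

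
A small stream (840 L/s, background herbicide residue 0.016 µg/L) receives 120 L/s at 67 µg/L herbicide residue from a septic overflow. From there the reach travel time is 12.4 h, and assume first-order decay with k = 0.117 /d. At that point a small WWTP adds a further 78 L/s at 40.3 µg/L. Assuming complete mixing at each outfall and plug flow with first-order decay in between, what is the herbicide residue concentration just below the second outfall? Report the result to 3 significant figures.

10.3 µg/L

Mixed concentration C = ΣQC/ΣQ = (840.0·0.01600 + 120.0·67.00) / 960.0 = 8053/960.0 = 8.389 µg/L; combined flow 960.0 L/s.
First-order decay: C = 8.389·exp(−k·t) = 8.389·0.9413 = 7.897 µg/L.
Second outfall: C = (960.0·7.897 + 78.00·40.30)/1038 = 10.33 µg/L.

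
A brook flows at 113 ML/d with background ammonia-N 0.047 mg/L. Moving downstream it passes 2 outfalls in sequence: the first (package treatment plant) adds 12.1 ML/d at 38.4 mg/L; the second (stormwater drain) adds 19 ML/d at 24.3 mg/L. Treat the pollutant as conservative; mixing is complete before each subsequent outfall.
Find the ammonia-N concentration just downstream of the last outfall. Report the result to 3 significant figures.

6.47 mg/L

After outfall 1: Q = 113.0 + 12.10 = 125.1 ML/d; C = (113.0·0.04700 + 12.10·38.40)/125.1 = 3.757 mg/L.
After outfall 2: Q = 125.1 + 19.00 = 144.1 ML/d; C = (125.1·3.757 + 19.00·24.30)/144.1 = 6.465 mg/L.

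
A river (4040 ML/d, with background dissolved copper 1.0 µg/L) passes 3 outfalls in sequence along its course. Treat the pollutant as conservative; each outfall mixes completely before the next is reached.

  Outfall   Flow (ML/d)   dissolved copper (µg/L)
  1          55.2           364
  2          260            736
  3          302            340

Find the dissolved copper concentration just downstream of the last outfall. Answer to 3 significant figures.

After outfall 1: Q = 4040 + 55.20 = 4095 ML/d; C = (4040·1.000 + 55.20·364.0)/4095 = 5.893 µg/L.
After outfall 2: Q = 4095 + 260.0 = 4355 ML/d; C = (4095·5.893 + 260.0·736.0)/4355 = 49.48 µg/L.
After outfall 3: Q = 4355 + 302.0 = 4657 ML/d; C = (4355·49.48 + 302.0·340.0)/4657 = 68.32 µg/L.

68.3 µg/L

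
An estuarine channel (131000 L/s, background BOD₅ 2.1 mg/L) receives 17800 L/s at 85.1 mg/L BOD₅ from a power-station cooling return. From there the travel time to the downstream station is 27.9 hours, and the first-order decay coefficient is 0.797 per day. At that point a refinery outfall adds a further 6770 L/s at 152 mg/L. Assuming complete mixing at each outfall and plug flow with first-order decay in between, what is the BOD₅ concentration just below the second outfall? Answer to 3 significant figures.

Conservation of mass: C = (131000·2.100 + 17800·85.10) / 148800 = 1790000/148800 = 12.03 mg/L; combined flow 148800 L/s.
First-order decay: C = 12.03·exp(−k·t) = 12.03·0.3959 = 4.763 mg/L.
Second outfall: C = (148800·4.763 + 6770·152.0)/155600 = 11.17 mg/L.

11.2 mg/L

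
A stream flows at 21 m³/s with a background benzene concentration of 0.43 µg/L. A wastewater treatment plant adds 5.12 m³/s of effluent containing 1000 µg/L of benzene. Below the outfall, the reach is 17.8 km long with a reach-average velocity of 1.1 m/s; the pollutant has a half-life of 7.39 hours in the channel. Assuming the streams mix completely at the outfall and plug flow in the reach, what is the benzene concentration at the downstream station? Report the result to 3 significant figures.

Conservation of mass: C = (21.00·0.4300 + 5.120·1000) / 26.12 = 5129/26.12 = 196.4 µg/L.
Travel time t = 17.8·1000 / 1.1 = 16180 s = 4.495 h.
Half-life 7.39 h → k = ln 2 / 7.39 = 0.09380 h⁻¹ = 2.251 d⁻¹.
After decay, C = 196.4 × e^(−kt) = 196.4 × 0.6560 = 128.8 µg/L.

129 µg/L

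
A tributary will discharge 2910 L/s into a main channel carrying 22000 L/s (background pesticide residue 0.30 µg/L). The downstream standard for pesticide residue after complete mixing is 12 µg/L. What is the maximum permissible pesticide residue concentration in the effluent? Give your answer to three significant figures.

100 µg/L

At the limit, (Qr·Cr + Qe·Cₑ)/(Qr + Qe) = 12:
Cₑ = (24910·12 − 22000·0.3000) / 2910 = 100.5 µg/L.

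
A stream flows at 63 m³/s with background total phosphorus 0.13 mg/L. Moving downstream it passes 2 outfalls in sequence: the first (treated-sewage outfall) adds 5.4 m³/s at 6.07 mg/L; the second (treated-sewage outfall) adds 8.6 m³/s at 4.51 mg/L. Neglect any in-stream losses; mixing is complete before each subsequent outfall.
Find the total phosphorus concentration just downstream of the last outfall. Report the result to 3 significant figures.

1.04 mg/L

Below outfall 1: Q → 68.40 m³/s, C = (63.00·0.1300 + 5.400·6.070)/68.40 = 0.5989 mg/L.
Below outfall 2: Q → 77.00 m³/s, C = (68.40·0.5989 + 8.600·4.510)/77.00 = 1.036 mg/L.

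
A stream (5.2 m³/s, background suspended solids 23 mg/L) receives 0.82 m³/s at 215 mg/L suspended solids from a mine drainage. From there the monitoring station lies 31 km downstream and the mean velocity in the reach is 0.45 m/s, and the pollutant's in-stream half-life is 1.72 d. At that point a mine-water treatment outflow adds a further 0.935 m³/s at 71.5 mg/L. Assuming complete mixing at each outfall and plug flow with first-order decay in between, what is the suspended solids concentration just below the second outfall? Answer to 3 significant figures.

40.5 mg/L

After mixing, C = (5.200·23.00 + 0.8200·215.0) / 6.020 = 295.9/6.020 = 49.15 mg/L; combined flow 6.020 m³/s.
Travel time t = 31·1000 / 0.45 = 68890 s = 19.14 h.
Half-life 1.72 d → k = ln 2 / 1.72 = 0.4030 d⁻¹.
First-order decay: C = 49.15·exp(−k·t) = 49.15·0.7252 = 35.65 mg/L.
Second outfall: C = (6.020·35.65 + 0.9350·71.50)/6.955 = 40.47 mg/L.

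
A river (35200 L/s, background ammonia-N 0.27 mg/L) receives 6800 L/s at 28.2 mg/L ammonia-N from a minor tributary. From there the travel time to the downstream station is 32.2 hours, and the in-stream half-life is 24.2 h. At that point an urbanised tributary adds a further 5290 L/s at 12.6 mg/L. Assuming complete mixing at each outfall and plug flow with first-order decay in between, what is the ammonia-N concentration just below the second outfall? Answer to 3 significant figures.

Flow-weighted average: C = (35200·0.2700 + 6800·28.20) / 42000 = 201300/42000 = 4.792 mg/L; combined flow 42000 L/s.
Half-life 24.2 h → k = ln 2 / 24.2 = 0.02864 h⁻¹ = 0.6874 d⁻¹.
Applying C = C₀e^(−kt): 4.792 × 0.3976 = 1.905 mg/L.
Second outfall: C = (42000·1.905 + 5290·12.60)/47290 = 3.102 mg/L.

3.10 mg/L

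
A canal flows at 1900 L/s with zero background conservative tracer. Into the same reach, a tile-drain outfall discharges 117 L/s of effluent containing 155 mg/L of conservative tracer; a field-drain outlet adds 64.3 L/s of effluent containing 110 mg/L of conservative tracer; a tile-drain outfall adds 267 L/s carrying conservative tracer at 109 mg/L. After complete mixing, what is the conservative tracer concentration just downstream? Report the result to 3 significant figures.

Conservation of mass: C = (1900·0 + 117.0·155.0 + 64.30·110.0 + 267.0·109.0) / 2348 = 54310/2348 = 23.13 mg/L.

23.1 mg/L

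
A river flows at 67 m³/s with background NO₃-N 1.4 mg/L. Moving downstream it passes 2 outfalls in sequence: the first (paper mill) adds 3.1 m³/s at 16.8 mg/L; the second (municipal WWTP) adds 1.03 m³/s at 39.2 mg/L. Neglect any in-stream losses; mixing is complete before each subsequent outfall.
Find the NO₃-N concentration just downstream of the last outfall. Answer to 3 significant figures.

Below outfall 1: Q → 70.10 m³/s, C = (67.00·1.400 + 3.100·16.80)/70.10 = 2.081 mg/L.
Below outfall 2: Q → 71.13 m³/s, C = (70.10·2.081 + 1.030·39.20)/71.13 = 2.619 mg/L.

2.62 mg/L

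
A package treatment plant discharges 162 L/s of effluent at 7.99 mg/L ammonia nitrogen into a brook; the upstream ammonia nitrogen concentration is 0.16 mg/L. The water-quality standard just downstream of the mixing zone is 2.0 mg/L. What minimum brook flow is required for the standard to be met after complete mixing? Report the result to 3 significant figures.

Set C_mix = 2.0: (Q·0.1600 + 162.0·7.990) / (Q + 162.0) = 2.0
→ Q = 162.0·(7.990 − 2.0)/(2.0 − 0.1600) = 527.4 L/s.

527 L/s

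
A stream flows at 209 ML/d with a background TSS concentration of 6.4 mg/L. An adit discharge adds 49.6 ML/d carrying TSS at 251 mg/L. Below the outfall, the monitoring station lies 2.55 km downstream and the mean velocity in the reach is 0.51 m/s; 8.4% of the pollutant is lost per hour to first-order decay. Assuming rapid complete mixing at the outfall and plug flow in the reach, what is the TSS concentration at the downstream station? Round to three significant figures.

47.2 mg/L

Mixed concentration C = ΣQC/ΣQ = (209.0·6.400 + 49.60·251.0) / 258.6 = 13790/258.6 = 53.31 mg/L.
Travel time t = 2.55·1000 / 0.51 = 5000 s = 1.389 h.
8.4%/h lost → k = −ln(1 − 0.084) = 0.08774 h⁻¹.
First-order decay: C = 53.31·exp(−k·t) = 53.31·0.8853 = 47.20 mg/L.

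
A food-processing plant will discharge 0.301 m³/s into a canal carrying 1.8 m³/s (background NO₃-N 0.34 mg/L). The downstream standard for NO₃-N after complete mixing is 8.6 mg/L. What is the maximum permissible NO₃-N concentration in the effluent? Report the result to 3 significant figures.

At the limit, (Qr·Cr + Qe·Cₑ)/(Qr + Qe) = 8.6:
Cₑ = (2.101·8.6 − 1.800·0.3400) / 0.3010 = 58.00 mg/L.

58.0 mg/L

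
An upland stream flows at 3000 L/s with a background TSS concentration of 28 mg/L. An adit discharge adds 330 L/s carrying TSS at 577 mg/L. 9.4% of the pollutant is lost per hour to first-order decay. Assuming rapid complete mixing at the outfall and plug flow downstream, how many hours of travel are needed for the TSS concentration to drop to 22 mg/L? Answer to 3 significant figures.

Mass balance: C = (3000·28.00 + 330.0·577.0) / 3330 = 274400/3330 = 82.41 mg/L.
9.4%/h lost → k = −ln(1 − 0.094) = 0.09872 h⁻¹.
82.41·exp(−k·t) = 22 → t = ln(82.41/22)/k = 48160 s = 13.38 h.

13.4 h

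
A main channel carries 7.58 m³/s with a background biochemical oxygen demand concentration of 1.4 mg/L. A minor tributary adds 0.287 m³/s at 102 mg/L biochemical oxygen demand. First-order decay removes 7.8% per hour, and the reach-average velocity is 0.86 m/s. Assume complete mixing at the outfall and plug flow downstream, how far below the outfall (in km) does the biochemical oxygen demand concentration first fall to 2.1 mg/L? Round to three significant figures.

Conservation of mass: C = (7.580·1.400 + 0.2870·102.0) / 7.867 = 39.89/7.867 = 5.070 mg/L.
7.8%/h lost → k = −ln(1 − 0.078) = 0.08121 h⁻¹.
Set 5.070·exp(−k·t) = 2.1 → t = ln(5.070/2.1)/k = 39070 s = 10.85 h.
Distance = v·t = 0.86·39070 = 33600 m = 33.60 km.

33.6 km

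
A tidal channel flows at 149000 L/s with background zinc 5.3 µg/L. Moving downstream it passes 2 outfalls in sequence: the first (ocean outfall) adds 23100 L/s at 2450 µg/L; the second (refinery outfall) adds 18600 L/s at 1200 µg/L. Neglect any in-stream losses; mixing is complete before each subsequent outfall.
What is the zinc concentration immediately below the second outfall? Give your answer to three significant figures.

418 µg/L

After outfall 1: Q = 149000 + 23100 = 172100 L/s; C = (149000·5.300 + 23100·2450)/172100 = 333.4 µg/L.
After outfall 2: Q = 172100 + 18600 = 190700 L/s; C = (172100·333.4 + 18600·1200)/190700 = 418.0 µg/L.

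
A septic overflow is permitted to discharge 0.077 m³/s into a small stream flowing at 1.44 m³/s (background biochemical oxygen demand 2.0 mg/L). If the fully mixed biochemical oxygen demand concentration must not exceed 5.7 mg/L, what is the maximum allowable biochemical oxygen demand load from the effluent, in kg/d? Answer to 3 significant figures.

498 kg/d

Mass balance at the limit: 1.440·2.000 + 0.07700·Cₑ = 1.517·5.7 → Cₑ = 74.89 mg/L.
Load = 0.07700 m³/s × 74.89 g/m³ × 86 400 s/d = 498.3 kg/d.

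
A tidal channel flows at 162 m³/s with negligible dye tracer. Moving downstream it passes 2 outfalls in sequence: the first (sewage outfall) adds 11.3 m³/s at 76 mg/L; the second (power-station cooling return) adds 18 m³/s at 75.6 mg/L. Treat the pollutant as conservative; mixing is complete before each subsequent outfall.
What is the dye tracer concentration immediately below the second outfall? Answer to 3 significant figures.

11.6 mg/L

Below outfall 1: Q → 173.3 m³/s, C = (162.0·0 + 11.30·76.00)/173.3 = 4.956 mg/L.
Below outfall 2: Q → 191.3 m³/s, C = (173.3·4.956 + 18.00·75.60)/191.3 = 11.60 mg/L.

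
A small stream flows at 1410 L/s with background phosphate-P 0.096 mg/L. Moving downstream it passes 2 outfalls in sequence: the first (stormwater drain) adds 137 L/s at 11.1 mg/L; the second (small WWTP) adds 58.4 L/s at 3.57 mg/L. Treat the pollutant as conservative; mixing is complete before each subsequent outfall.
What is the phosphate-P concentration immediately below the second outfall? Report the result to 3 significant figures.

1.16 mg/L

After outfall 1: Q = 1410 + 137.0 = 1547 L/s; C = (1410·0.09600 + 137.0·11.10)/1547 = 1.070 mg/L.
After outfall 2: Q = 1547 + 58.40 = 1605 L/s; C = (1547·1.070 + 58.40·3.570)/1605 = 1.161 mg/L.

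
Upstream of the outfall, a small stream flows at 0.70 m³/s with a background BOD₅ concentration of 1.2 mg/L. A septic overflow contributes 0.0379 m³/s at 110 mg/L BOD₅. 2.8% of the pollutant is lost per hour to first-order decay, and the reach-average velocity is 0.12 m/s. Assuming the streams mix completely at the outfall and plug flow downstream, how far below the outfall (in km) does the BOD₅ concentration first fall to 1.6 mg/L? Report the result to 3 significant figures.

After mixing, C = (0.7000·1.200 + 0.03790·110.0) / 0.7379 = 5.009/0.7379 = 6.788 mg/L.
2.8%/h lost → k = −ln(1 − 0.028) = 0.02840 h⁻¹.
Set 6.788·exp(−k·t) = 1.6 → t = ln(6.788/1.6)/k = 183200 s = 50.89 h.
Distance = v·t = 0.12·183200 = 21980 m = 21.98 km.

22.0 km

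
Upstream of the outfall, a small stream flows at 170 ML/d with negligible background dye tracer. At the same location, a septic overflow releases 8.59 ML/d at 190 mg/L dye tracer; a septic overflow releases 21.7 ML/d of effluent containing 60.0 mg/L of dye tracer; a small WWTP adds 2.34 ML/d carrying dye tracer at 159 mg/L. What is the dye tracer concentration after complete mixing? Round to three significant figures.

16.3 mg/L

Mass balance: C = (170.0·0 + 8.590·190.0 + 21.70·60.00 + 2.340·159.0) / 202.6 = 3306/202.6 = 16.32 mg/L.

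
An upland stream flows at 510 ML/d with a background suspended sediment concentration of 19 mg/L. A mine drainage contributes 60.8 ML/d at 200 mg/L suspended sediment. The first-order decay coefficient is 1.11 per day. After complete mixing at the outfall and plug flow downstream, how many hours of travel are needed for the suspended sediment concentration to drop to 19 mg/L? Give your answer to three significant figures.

15.1 h

Mixed concentration C = ΣQC/ΣQ = (510.0·19.00 + 60.80·200.0) / 570.8 = 21850/570.8 = 38.28 mg/L.
38.28·exp(−k·t) = 19 → t = ln(38.28/19)/k = 54520 s = 15.15 h.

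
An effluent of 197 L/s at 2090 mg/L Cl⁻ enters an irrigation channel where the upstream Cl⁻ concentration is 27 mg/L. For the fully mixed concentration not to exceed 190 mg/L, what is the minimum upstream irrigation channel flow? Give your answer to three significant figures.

Set C_mix = 190: (Q·27.00 + 197.0·2090) / (Q + 197.0) = 190
→ Q = 197.0·(2090 − 190)/(190 − 27.00) = 2296 L/s.

2300 L/s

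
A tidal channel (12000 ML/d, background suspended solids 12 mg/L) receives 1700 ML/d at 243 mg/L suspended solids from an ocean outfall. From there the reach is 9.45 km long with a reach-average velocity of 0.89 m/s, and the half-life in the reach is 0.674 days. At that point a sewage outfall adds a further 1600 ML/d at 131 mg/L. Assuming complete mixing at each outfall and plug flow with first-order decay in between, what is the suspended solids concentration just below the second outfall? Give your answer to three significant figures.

45.8 mg/L

After mixing, C = (12000·12.00 + 1700·243.0) / 13700 = 557100/13700 = 40.66 mg/L; combined flow 13700 ML/d.
Travel time t = 9.45·1000 / 0.89 = 10620 s = 2.949 h.
Half-life 0.674 d → k = ln 2 / 0.674 = 1.028 d⁻¹.
First-order decay: C = 40.66·exp(−k·t) = 40.66·0.8813 = 35.84 mg/L.
At the second outfall, C = (13700·35.84 + 1600·131.0) / (13700 + 1600) = 45.79 mg/L.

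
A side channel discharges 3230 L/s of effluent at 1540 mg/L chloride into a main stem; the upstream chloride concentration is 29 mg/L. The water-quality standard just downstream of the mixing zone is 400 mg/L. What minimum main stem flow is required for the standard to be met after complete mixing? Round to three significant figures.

Set C_mix = 400: (Q·29.00 + 3230·1540) / (Q + 3230) = 400
→ Q = 3230·(1540 − 400)/(400 − 29.00) = 9925 L/s.

9930 L/s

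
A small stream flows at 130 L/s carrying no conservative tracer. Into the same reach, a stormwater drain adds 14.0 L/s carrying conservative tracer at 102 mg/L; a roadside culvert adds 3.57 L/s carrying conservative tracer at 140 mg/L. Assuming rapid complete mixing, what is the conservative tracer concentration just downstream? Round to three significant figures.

Mass balance: C = (130.0·0 + 14.00·102.0 + 3.570·140.0) / 147.6 = 1928/147.6 = 13.06 mg/L.

13.1 mg/L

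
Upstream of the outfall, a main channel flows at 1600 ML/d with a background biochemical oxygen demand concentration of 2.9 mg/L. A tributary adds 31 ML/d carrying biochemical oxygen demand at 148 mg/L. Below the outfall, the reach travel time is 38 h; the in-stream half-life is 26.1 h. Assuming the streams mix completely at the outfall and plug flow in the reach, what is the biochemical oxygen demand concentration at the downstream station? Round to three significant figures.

2.06 mg/L

Mass balance: C = (1600·2.900 + 31.00·148.0) / 1631 = 9228/1631 = 5.658 mg/L.
Half-life 26.1 h → k = ln 2 / 26.1 = 0.02656 h⁻¹ = 0.6374 d⁻¹.
After decay, C = 5.658 × e^(−kt) = 5.658 × 0.3645 = 2.062 mg/L.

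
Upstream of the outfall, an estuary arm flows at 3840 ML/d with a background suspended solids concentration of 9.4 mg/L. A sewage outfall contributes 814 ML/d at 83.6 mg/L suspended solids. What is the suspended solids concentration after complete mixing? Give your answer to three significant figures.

Flow-weighted average: C = (3840·9.400 + 814.0·83.60) / 4654 = 104100/4654 = 22.38 mg/L.

22.4 mg/L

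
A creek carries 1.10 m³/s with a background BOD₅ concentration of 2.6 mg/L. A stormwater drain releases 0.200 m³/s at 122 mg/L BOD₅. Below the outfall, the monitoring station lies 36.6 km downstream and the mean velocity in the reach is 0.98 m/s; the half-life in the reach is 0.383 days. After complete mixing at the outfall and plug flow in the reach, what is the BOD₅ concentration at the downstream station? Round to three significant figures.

Mixed concentration C = ΣQC/ΣQ = (1.100·2.600 + 0.2000·122.0) / 1.300 = 27.26/1.300 = 20.97 mg/L.
Travel time t = 36.6·1000 / 0.98 = 37350 s = 10.37 h.
Half-life 0.383 d → k = ln 2 / 0.383 = 1.810 d⁻¹.
First-order decay: C = 20.97·exp(−k·t) = 20.97·0.4574 = 9.590 mg/L.

9.59 mg/L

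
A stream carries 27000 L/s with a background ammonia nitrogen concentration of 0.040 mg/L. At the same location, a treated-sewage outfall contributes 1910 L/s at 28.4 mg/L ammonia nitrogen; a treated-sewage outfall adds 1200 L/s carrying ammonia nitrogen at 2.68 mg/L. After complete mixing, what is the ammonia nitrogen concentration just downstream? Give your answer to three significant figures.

1.94 mg/L

After mixing, C = (27000·0.04000 + 1910·28.40 + 1200·2.680) / 30110 = 58540/30110 = 1.944 mg/L.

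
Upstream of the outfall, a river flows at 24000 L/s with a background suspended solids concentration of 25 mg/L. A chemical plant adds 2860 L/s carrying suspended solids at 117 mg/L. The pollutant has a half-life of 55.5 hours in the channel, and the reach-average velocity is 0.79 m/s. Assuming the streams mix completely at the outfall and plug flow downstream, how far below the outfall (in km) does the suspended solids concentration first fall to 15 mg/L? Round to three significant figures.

192 km

Flow-weighted average: C = (24000·25.00 + 2860·117.0) / 26860 = 934600/26860 = 34.80 mg/L.
Half-life 55.5 h → k = ln 2 / 55.5 = 0.01249 h⁻¹ = 0.2997 d⁻¹.
Set 34.80·exp(−k·t) = 15 → t = ln(34.80/15)/k = 242500 s = 67.37 h.
Distance = v·t = 0.79·242500 = 191600 m = 191.6 km.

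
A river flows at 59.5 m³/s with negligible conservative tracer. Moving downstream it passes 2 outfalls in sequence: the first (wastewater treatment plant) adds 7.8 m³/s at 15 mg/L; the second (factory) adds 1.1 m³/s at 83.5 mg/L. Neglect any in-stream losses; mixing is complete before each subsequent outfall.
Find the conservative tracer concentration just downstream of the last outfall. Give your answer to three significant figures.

Outfall 1: combined Q = 67.30 m³/s; C = (59.50·0 + 7.800·15.00)/67.30 = 1.738 mg/L.
Outfall 2: combined Q = 68.40 m³/s; C = (67.30·1.738 + 1.100·83.50)/68.40 = 3.053 mg/L.

3.05 mg/L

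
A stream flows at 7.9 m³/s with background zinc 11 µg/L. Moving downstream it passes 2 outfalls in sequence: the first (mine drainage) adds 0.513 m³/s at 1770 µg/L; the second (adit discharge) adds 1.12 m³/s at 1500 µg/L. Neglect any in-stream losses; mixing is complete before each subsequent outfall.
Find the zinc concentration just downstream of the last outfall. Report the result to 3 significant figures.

Outfall 1: combined Q = 8.413 m³/s; C = (7.900·11.00 + 0.5130·1770)/8.413 = 118.3 µg/L.
Outfall 2: combined Q = 9.533 m³/s; C = (8.413·118.3 + 1.120·1500)/9.533 = 280.6 µg/L.

281 µg/L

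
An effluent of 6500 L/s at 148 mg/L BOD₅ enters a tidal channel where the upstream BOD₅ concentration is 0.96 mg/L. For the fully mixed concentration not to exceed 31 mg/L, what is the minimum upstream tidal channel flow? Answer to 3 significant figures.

Set C_mix = 31: (Q·0.9600 + 6500·148.0) / (Q + 6500) = 31
→ Q = 6500·(148.0 − 31)/(31 − 0.9600) = 25320 L/s.

25300 L/s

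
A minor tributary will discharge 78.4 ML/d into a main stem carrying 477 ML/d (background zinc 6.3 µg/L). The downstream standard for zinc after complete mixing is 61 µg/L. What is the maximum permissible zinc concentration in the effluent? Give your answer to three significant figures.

At the limit, (Qr·Cr + Qe·Cₑ)/(Qr + Qe) = 61:
Cₑ = (555.4·61 − 477.0·6.300) / 78.40 = 393.8 µg/L.

394 µg/L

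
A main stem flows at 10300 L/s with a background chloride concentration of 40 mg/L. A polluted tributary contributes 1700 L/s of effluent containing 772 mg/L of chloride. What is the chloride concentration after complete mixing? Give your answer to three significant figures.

Flow-weighted average: C = (10300·40.00 + 1700·772.0) / 12000 = 1724000/12000 = 143.7 mg/L.

144 mg/L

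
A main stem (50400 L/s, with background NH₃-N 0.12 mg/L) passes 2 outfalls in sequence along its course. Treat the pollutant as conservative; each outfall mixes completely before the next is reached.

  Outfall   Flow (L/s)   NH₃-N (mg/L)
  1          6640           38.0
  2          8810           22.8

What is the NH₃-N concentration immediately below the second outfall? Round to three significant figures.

6.97 mg/L

After outfall 1: Q = 50400 + 6640 = 57040 L/s; C = (50400·0.1200 + 6640·38.00)/57040 = 4.530 mg/L.
After outfall 2: Q = 57040 + 8810 = 65850 L/s; C = (57040·4.530 + 8810·22.80)/65850 = 6.974 mg/L.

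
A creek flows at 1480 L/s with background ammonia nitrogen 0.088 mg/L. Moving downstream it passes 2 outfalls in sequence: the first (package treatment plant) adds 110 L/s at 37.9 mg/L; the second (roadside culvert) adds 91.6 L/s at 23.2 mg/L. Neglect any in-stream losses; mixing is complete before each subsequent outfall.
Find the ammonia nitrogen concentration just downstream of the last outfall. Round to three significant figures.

3.82 mg/L

Below outfall 1: Q → 1590 L/s, C = (1480·0.08800 + 110.0·37.90)/1590 = 2.704 mg/L.
Below outfall 2: Q → 1682 L/s, C = (1590·2.704 + 91.60·23.20)/1682 = 3.820 mg/L.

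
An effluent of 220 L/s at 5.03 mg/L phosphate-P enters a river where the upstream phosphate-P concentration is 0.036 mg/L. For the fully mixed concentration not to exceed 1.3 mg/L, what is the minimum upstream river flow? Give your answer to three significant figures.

Set C_mix = 1.3: (Q·0.03600 + 220.0·5.030) / (Q + 220.0) = 1.3
→ Q = 220.0·(5.030 − 1.3)/(1.3 − 0.03600) = 649.2 L/s.

649 L/s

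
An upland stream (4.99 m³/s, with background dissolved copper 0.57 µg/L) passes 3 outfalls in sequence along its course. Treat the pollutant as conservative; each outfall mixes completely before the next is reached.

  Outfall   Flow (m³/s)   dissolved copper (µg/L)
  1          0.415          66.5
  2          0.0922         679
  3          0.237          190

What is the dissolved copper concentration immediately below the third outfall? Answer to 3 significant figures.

After outfall 1: Q = 4.990 + 0.4150 = 5.405 m³/s; C = (4.990·0.5700 + 0.4150·66.50)/5.405 = 5.632 µg/L.
After outfall 2: Q = 5.405 + 0.09220 = 5.497 m³/s; C = (5.405·5.632 + 0.09220·679.0)/5.497 = 16.93 µg/L.
After outfall 3: Q = 5.497 + 0.2370 = 5.734 m³/s; C = (5.497·16.93 + 0.2370·190.0)/5.734 = 24.08 µg/L.

24.1 µg/L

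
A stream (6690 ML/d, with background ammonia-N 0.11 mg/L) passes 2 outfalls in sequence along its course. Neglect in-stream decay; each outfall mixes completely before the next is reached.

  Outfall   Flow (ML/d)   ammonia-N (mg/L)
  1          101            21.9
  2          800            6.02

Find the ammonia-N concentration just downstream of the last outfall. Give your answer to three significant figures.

1.02 mg/L

Below outfall 1: Q → 6791 ML/d, C = (6690·0.1100 + 101.0·21.90)/6791 = 0.4341 mg/L.
Below outfall 2: Q → 7591 ML/d, C = (6791·0.4341 + 800.0·6.020)/7591 = 1.023 mg/L.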